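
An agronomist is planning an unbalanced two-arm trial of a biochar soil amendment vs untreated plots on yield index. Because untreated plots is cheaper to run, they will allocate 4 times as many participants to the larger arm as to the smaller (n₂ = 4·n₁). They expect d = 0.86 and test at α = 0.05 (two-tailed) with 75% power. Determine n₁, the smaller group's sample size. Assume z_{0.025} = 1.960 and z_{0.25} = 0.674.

n₁ = 12

With allocation ratio k = n₂/n₁ = 4, Var(x̄₁−x̄₂) = σ²(1/n₁ + 1/(k·n₁)) = σ²·(k+1)/(k·n₁).
So n₁ = (1 + 1/k)·((z_{α/2} + z_β)/d)² = 1.250 × (2.634/0.86)².
n₁ = 1.250 × 9.38 = 11.7.
Round up: n₁ = 12, giving n₂ = 4 × 12 = 48.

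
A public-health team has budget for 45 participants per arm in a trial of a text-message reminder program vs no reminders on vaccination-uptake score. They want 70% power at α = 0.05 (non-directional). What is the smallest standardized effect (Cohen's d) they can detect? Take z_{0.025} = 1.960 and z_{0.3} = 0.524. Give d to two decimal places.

For two independent groups of n = 45 each: d_min = (z_{α/2} + z_β)·√(2/n).
z-sum = 1.960 + 0.524 = 2.484.
d_min = 2.484 × √(2/45) = 2.484 × 0.2108 = 0.524.

d_min ≈ 0.52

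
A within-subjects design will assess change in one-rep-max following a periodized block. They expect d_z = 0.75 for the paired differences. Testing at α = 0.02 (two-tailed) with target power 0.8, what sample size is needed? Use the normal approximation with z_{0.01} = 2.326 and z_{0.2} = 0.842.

n = 18 pairs

For a paired (one-sample on differences) test: n = ((z_{α/2} + z_β) / d)².
z_{α/2} + z_β = 2.326 + 0.842 = 3.168.
n = (3.168 / 0.75)² = 4.224² = 17.84.
Round up.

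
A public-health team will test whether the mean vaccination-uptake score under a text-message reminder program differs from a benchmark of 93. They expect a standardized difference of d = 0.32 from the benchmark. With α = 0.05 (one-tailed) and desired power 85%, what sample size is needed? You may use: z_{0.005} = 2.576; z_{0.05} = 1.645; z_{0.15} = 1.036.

n = 71

For a one-sample test: n = ((z_{α} + z_β) / d)².
z_{α} + z_β = 1.645 + 1.036 = 2.681.
n = (2.681 / 0.32)² = 8.378² = 70.19.
Round up.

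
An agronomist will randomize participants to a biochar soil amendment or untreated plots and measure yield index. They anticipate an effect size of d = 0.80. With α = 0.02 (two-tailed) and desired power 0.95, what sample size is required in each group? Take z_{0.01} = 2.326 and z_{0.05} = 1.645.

n = 50 per group

For two independent groups with equal n: n = 2·((z_{α/2} + z_β) / d)².
z_{α/2} + z_β = 2.326 + 1.645 = 3.971.
n = 2 × (3.971 / 0.80)² = 2 × 4.964² = 2 × 24.64 = 49.3.
Round up to the next whole participant.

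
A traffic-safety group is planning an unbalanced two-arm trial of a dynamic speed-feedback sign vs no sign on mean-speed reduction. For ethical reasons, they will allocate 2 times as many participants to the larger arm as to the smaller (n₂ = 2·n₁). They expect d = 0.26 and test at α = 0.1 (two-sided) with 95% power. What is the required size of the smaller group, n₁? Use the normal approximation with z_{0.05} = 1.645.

n₁ = 241

With allocation ratio k = n₂/n₁ = 2, Var(x̄₁−x̄₂) = σ²(1/n₁ + 1/(k·n₁)) = σ²·(k+1)/(k·n₁).
So n₁ = (1 + 1/k)·((z_{α/2} + z_β)/d)² = 1.500 × (3.290/0.26)².
n₁ = 1.500 × 160.12 = 240.2.
Round up: n₁ = 241, giving n₂ = 2 × 241 = 482.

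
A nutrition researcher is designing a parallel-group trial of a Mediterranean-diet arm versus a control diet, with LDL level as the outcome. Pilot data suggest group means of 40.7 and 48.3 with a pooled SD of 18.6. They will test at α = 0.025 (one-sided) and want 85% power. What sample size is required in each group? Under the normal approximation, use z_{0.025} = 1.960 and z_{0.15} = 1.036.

n = 108 per group

Cohen's d = |M₁ − M₂| / SD_pooled = |40.7 − 48.3| / 18.6 = 7.6 / 18.6 = 0.409.
For two independent groups with equal n: n = 2·((z_{α} + z_β) / d)².
z_{α} + z_β = 1.960 + 1.036 = 2.996.
n = 2 × (2.996 / 0.409)² = 2 × 7.325² = 2 × 53.66 = 107.3.
Round up to the next whole participant.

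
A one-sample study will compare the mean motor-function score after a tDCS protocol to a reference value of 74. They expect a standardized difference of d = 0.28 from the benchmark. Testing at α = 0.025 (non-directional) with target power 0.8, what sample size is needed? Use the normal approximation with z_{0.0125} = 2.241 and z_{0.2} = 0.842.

For a one-sample test: n = ((z_{α/2} + z_β) / d)².
z_{α/2} + z_β = 2.241 + 0.842 = 3.083.
n = (3.083 / 0.28)² = 11.011² = 121.24.
Round up.

n = 122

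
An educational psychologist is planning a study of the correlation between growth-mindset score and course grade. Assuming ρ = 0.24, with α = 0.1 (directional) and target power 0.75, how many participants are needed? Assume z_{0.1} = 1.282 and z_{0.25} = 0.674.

Fisher's z: C = ½·ln((1+r)/(1−r)) = ½·ln(1.6316) = 0.2448.
n = ((z_{α} + z_β)/C)² + 3.
(1.282 + 0.674) / 0.2448 = 1.956 / 0.2448 = 7.990.
n = 7.990² + 3 = 63.84 + 3 = 66.8.
Round up.

n = 67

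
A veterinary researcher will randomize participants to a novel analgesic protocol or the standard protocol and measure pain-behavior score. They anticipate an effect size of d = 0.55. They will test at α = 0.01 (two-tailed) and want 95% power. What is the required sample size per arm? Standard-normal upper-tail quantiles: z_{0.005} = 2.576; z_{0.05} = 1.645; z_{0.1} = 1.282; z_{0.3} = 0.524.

n = 118 per group

For two independent groups with equal n: n = 2·((z_{α/2} + z_β) / d)².
z_{α/2} + z_β = 2.576 + 1.645 = 4.221.
n = 2 × (4.221 / 0.55)² = 2 × 7.675² = 2 × 58.90 = 117.8.
Round up to the next whole participant.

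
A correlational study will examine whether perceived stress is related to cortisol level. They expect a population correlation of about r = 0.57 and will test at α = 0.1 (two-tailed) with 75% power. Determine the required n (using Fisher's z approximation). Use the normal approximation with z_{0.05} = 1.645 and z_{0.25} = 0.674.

Fisher's z: C = ½·ln((1+r)/(1−r)) = ½·ln(3.6512) = 0.6475.
n = ((z_{α/2} + z_β)/C)² + 3.
(1.645 + 0.674) / 0.6475 = 2.319 / 0.6475 = 3.581.
n = 3.581² + 3 = 12.83 + 3 = 15.8.
Round up.

n = 16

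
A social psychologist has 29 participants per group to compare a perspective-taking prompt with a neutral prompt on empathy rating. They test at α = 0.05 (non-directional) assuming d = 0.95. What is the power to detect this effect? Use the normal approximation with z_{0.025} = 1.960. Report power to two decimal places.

For two equal groups, power = Φ(d·√(n/2) − z_{α/2}).
d·√(n/2) = 0.95 × √(29/2) = 0.95 × 3.808 = 3.617.
z_β = 3.617 − 1.960 = 1.657.
Power = Φ(1.657) = 0.951.

power ≈ 0.95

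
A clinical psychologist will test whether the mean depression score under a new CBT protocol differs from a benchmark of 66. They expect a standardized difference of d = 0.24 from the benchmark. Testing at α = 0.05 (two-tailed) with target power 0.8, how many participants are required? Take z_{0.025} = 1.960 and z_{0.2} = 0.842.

n = 137

For a one-sample test: n = ((z_{α/2} + z_β) / d)².
z_{α/2} + z_β = 1.960 + 0.842 = 2.802.
n = (2.802 / 0.24)² = 11.675² = 136.31.
Round up.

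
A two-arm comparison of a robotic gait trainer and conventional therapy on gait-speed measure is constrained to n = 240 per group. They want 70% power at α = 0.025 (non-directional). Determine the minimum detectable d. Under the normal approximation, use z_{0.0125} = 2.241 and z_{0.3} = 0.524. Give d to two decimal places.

For two independent groups of n = 240 each: d_min = (z_{α/2} + z_β)·√(2/n).
z-sum = 2.241 + 0.524 = 2.765.
d_min = 2.765 × √(2/240) = 2.765 × 0.0913 = 0.252.

d_min ≈ 0.25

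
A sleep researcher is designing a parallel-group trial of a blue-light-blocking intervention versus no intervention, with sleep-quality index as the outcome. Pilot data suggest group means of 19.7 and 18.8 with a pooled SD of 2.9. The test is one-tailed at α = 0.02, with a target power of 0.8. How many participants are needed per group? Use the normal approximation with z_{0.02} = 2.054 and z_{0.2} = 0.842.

Cohen's d = |M₁ − M₂| / SD_pooled = |19.7 − 18.8| / 2.9 = 0.9 / 2.9 = 0.310.
For two independent groups with equal n: n = 2·((z_{α} + z_β) / d)².
z_{α} + z_β = 2.054 + 0.842 = 2.896.
n = 2 × (2.896 / 0.310)² = 2 × 9.342² = 2 × 87.27 = 174.5.
Round up to the next whole participant.

n = 175 per group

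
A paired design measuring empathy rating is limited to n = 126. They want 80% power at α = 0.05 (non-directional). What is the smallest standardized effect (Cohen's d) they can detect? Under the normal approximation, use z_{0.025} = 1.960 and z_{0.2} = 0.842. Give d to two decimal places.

For a single sample (or paired design) of n = 126: d_min = (z_{α/2} + z_β)/√n.
z-sum = 1.960 + 0.842 = 2.802.
d_min = 2.802 / √126 = 2.802 / 11.225 = 0.250.

d_min ≈ 0.25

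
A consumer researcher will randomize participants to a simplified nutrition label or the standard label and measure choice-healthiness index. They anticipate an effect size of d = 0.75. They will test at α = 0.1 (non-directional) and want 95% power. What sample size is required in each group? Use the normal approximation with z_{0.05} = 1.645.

For two independent groups with equal n: n = 2·((z_{α/2} + z_β) / d)².
z_{α/2} + z_β = 1.645 + 1.645 = 3.290.
n = 2 × (3.290 / 0.75)² = 2 × 4.387² = 2 × 19.24 = 38.5.
Round up to the next whole participant.

n = 39 per group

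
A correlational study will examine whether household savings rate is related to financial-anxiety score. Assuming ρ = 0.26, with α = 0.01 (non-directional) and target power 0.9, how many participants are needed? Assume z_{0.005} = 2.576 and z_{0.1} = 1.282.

n = 214

Fisher's z: C = ½·ln((1+r)/(1−r)) = ½·ln(1.7027) = 0.2661.
n = ((z_{α/2} + z_β)/C)² + 3.
(2.576 + 1.282) / 0.2661 = 3.858 / 0.2661 = 14.498.
n = 14.498² + 3 = 210.20 + 3 = 213.2.
Round up.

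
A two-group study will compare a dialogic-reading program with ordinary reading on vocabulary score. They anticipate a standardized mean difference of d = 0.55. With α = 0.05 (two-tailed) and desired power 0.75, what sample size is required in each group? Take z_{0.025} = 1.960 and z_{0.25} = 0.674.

n = 46 per group

For two independent groups with equal n: n = 2·((z_{α/2} + z_β) / d)².
z_{α/2} + z_β = 1.960 + 0.674 = 2.634.
n = 2 × (2.634 / 0.55)² = 2 × 4.789² = 2 × 22.94 = 45.9.
Round up to the next whole participant.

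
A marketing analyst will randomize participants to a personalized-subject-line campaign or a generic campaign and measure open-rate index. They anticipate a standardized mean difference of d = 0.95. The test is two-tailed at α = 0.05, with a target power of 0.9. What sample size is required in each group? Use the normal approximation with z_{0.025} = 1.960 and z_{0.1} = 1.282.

For two independent groups with equal n: n = 2·((z_{α/2} + z_β) / d)².
z_{α/2} + z_β = 1.960 + 1.282 = 3.242.
n = 2 × (3.242 / 0.95)² = 2 × 3.413² = 2 × 11.65 = 23.3.
Round up to the next whole participant.

n = 24 per group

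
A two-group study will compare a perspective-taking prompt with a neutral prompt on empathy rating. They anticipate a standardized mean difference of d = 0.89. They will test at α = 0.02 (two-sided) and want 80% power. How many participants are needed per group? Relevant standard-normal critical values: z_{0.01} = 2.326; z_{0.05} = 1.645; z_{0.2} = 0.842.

n = 26 per group

For two independent groups with equal n: n = 2·((z_{α/2} + z_β) / d)².
z_{α/2} + z_β = 2.326 + 0.842 = 3.168.
n = 2 × (3.168 / 0.89)² = 2 × 3.560² = 2 × 12.67 = 25.3.
Round up to the next whole participant.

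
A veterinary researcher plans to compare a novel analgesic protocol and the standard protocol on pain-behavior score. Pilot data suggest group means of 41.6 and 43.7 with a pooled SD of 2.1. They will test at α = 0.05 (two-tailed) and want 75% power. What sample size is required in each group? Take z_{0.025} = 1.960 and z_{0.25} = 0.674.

n = 14 per group

Cohen's d = |M₁ − M₂| / SD_pooled = |41.6 − 43.7| / 2.1 = 2.1 / 2.1 = 1.000.
For two independent groups with equal n: n = 2·((z_{α/2} + z_β) / d)².
z_{α/2} + z_β = 1.960 + 0.674 = 2.634.
n = 2 × (2.634 / 1.000)² = 2 × 2.634² = 2 × 6.94 = 13.9.
Round up to the next whole participant.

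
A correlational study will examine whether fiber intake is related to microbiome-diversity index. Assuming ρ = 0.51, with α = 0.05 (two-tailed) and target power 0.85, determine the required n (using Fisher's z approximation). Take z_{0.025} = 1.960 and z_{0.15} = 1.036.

Fisher's z: C = ½·ln((1+r)/(1−r)) = ½·ln(3.0816) = 0.5627.
n = ((z_{α/2} + z_β)/C)² + 3.
(1.960 + 1.036) / 0.5627 = 2.996 / 0.5627 = 5.324.
n = 5.324² + 3 = 28.35 + 3 = 31.3.
Round up.

n = 32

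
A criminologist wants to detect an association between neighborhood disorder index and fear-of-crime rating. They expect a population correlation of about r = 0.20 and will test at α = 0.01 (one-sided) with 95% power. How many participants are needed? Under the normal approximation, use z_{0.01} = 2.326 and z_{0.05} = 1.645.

Fisher's z: C = ½·ln((1+r)/(1−r)) = ½·ln(1.5000) = 0.2027.
n = ((z_{α} + z_β)/C)² + 3.
(2.326 + 1.645) / 0.2027 = 3.971 / 0.2027 = 19.591.
n = 19.591² + 3 = 383.79 + 3 = 386.8.
Round up.

n = 387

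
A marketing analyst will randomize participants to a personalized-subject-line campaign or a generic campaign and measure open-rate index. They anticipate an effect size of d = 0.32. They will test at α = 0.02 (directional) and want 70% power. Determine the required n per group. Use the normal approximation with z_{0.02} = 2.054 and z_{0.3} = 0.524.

For two independent groups with equal n: n = 2·((z_{α} + z_β) / d)².
z_{α} + z_β = 2.054 + 0.524 = 2.578.
n = 2 × (2.578 / 0.32)² = 2 × 8.056² = 2 × 64.90 = 129.8.
Round up to the next whole participant.

n = 130 per group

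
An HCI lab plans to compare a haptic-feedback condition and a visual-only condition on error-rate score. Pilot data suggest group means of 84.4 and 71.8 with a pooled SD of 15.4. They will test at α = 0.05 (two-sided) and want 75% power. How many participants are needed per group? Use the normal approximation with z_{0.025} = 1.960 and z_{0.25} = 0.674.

n = 21 per group

Cohen's d = |M₁ − M₂| / SD_pooled = |84.4 − 71.8| / 15.4 = 12.6 / 15.4 = 0.818.
For two independent groups with equal n: n = 2·((z_{α/2} + z_β) / d)².
z_{α/2} + z_β = 1.960 + 0.674 = 2.634.
n = 2 × (2.634 / 0.818)² = 2 × 3.220² = 2 × 10.37 = 20.7.
Round up to the next whole participant.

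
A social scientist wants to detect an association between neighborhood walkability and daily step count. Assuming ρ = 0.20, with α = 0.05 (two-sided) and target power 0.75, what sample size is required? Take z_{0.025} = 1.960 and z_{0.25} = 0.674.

n = 172

Fisher's z: C = ½·ln((1+r)/(1−r)) = ½·ln(1.5000) = 0.2027.
n = ((z_{α/2} + z_β)/C)² + 3.
(1.960 + 0.674) / 0.2027 = 2.634 / 0.2027 = 12.995.
n = 12.995² + 3 = 168.86 + 3 = 171.9.
Round up.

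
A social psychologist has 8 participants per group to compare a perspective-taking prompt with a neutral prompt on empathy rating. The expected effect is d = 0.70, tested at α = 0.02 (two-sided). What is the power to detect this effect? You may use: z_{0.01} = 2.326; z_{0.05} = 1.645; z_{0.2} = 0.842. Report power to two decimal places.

For two equal groups, power = Φ(d·√(n/2) − z_{α/2}).
d·√(n/2) = 0.70 × √(8/2) = 0.70 × 2.000 = 1.400.
z_β = 1.400 − 2.326 = -0.926.
Power = Φ(-0.926) = 0.177.

power ≈ 0.18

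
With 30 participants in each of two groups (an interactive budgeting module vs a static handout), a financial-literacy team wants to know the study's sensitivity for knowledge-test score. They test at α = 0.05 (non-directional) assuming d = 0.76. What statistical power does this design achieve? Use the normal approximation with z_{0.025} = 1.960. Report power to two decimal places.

power ≈ 0.84

For two equal groups, power = Φ(d·√(n/2) − z_{α/2}).
d·√(n/2) = 0.76 × √(30/2) = 0.76 × 3.873 = 2.943.
z_β = 2.943 − 1.960 = 0.983.
Power = Φ(0.983) = 0.837.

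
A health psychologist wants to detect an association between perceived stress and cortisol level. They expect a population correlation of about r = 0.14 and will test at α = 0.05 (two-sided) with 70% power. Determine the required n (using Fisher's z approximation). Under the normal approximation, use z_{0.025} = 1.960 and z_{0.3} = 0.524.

Fisher's z: C = ½·ln((1+r)/(1−r)) = ½·ln(1.3256) = 0.1409.
n = ((z_{α/2} + z_β)/C)² + 3.
(1.960 + 0.524) / 0.1409 = 2.484 / 0.1409 = 17.630.
n = 17.630² + 3 = 310.80 + 3 = 313.8.
Round up.

n = 314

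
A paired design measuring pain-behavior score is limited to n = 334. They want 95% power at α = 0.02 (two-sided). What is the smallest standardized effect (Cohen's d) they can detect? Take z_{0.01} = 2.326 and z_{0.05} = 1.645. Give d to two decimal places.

For a single sample (or paired design) of n = 334: d_min = (z_{α/2} + z_β)/√n.
z-sum = 2.326 + 1.645 = 3.971.
d_min = 3.971 / √334 = 3.971 / 18.276 = 0.217.

d_min ≈ 0.22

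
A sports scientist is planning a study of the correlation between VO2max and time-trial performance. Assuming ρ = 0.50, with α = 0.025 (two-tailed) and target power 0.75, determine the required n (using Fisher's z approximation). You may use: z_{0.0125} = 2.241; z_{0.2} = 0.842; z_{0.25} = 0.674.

n = 32

Fisher's z: C = ½·ln((1+r)/(1−r)) = ½·ln(3.0000) = 0.5493.
n = ((z_{α/2} + z_β)/C)² + 3.
(2.241 + 0.674) / 0.5493 = 2.915 / 0.5493 = 5.307.
n = 5.307² + 3 = 28.16 + 3 = 31.2.
Round up.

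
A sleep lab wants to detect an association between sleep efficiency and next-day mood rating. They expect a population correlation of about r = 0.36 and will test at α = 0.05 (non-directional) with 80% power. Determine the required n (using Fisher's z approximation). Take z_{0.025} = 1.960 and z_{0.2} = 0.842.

Fisher's z: C = ½·ln((1+r)/(1−r)) = ½·ln(2.1250) = 0.3769.
n = ((z_{α/2} + z_β)/C)² + 3.
(1.960 + 0.842) / 0.3769 = 2.802 / 0.3769 = 7.434.
n = 7.434² + 3 = 55.27 + 3 = 58.3.
Round up.

n = 59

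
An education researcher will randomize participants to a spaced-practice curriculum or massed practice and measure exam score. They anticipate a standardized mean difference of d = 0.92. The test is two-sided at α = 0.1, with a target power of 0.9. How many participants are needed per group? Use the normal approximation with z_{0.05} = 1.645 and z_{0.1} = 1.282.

For two independent groups with equal n: n = 2·((z_{α/2} + z_β) / d)².
z_{α/2} + z_β = 1.645 + 1.282 = 2.927.
n = 2 × (2.927 / 0.92)² = 2 × 3.182² = 2 × 10.12 = 20.2.
Round up to the next whole participant.

n = 21 per group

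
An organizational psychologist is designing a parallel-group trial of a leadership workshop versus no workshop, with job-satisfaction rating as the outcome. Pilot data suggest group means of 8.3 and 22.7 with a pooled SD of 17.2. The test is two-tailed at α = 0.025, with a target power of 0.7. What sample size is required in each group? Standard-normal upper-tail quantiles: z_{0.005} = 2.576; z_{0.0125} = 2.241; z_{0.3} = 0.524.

Cohen's d = |M₁ − M₂| / SD_pooled = |8.3 − 22.7| / 17.2 = 14.4 / 17.2 = 0.837.
For two independent groups with equal n: n = 2·((z_{α/2} + z_β) / d)².
z_{α/2} + z_β = 2.241 + 0.524 = 2.765.
n = 2 × (2.765 / 0.837)² = 2 × 3.303² = 2 × 10.91 = 21.8.
Round up to the next whole participant.

n = 22 per group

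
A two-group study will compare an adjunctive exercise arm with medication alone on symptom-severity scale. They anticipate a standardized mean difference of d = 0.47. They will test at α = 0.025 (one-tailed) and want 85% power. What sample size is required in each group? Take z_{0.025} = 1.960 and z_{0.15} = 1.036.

For two independent groups with equal n: n = 2·((z_{α} + z_β) / d)².
z_{α} + z_β = 1.960 + 1.036 = 2.996.
n = 2 × (2.996 / 0.47)² = 2 × 6.374² = 2 × 40.63 = 81.3.
Round up to the next whole participant.

n = 82 per group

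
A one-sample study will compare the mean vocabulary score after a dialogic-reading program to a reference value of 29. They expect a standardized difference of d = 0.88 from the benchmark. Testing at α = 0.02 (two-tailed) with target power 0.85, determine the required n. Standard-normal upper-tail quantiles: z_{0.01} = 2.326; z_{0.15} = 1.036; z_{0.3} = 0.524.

n = 15

For a one-sample test: n = ((z_{α/2} + z_β) / d)².
z_{α/2} + z_β = 2.326 + 1.036 = 3.362.
n = (3.362 / 0.88)² = 3.820² = 14.60.
Round up.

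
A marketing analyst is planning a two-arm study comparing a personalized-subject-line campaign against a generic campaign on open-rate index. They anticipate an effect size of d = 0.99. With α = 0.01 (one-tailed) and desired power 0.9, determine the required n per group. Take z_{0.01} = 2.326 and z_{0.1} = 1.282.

For two independent groups with equal n: n = 2·((z_{α} + z_β) / d)².
z_{α} + z_β = 2.326 + 1.282 = 3.608.
n = 2 × (3.608 / 0.99)² = 2 × 3.644² = 2 × 13.28 = 26.6.
Round up to the next whole participant.

n = 27 per group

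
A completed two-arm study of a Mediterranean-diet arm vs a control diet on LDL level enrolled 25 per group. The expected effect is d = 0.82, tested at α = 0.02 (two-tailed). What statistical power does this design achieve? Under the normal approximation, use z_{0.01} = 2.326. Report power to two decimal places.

For two equal groups, power = Φ(d·√(n/2) − z_{α/2}).
d·√(n/2) = 0.82 × √(25/2) = 0.82 × 3.536 = 2.899.
z_β = 2.899 − 2.326 = 0.573.
Power = Φ(0.573) = 0.717.

power ≈ 0.72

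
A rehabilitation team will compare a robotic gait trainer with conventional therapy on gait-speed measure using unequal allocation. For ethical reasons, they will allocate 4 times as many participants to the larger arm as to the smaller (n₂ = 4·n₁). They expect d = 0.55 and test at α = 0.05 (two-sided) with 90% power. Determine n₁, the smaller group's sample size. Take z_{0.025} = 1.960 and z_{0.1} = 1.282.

With allocation ratio k = n₂/n₁ = 4, Var(x̄₁−x̄₂) = σ²(1/n₁ + 1/(k·n₁)) = σ²·(k+1)/(k·n₁).
So n₁ = (1 + 1/k)·((z_{α/2} + z_β)/d)² = 1.250 × (3.242/0.55)².
n₁ = 1.250 × 34.75 = 43.4.
Round up: n₁ = 44, giving n₂ = 4 × 44 = 176.

n₁ = 44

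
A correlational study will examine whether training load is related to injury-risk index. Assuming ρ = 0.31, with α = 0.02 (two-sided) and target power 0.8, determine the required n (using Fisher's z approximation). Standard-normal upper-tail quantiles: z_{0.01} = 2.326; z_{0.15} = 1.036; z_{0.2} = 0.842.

n = 101

Fisher's z: C = ½·ln((1+r)/(1−r)) = ½·ln(1.8986) = 0.3205.
n = ((z_{α/2} + z_β)/C)² + 3.
(2.326 + 0.842) / 0.3205 = 3.168 / 0.3205 = 9.885.
n = 9.885² + 3 = 97.70 + 3 = 100.7.
Round up.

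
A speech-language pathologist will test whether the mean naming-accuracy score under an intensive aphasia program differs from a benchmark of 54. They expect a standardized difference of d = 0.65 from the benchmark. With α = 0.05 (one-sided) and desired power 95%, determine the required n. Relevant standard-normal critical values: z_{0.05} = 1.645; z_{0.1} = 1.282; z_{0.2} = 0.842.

For a one-sample test: n = ((z_{α} + z_β) / d)².
z_{α} + z_β = 1.645 + 1.645 = 3.290.
n = (3.290 / 0.65)² = 5.062² = 25.62.
Round up.

n = 26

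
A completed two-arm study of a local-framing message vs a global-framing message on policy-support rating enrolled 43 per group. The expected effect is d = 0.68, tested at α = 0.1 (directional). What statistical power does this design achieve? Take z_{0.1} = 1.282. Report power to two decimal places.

For two equal groups, power = Φ(d·√(n/2) − z_{α}).
d·√(n/2) = 0.68 × √(43/2) = 0.68 × 4.637 = 3.153.
z_β = 3.153 − 1.282 = 1.871.
Power = Φ(1.871) = 0.969.

power ≈ 0.97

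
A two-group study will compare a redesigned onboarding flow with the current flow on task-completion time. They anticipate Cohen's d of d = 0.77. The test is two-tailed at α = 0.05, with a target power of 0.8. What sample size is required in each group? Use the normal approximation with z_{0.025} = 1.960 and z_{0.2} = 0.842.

For two independent groups with equal n: n = 2·((z_{α/2} + z_β) / d)².
z_{α/2} + z_β = 1.960 + 0.842 = 2.802.
n = 2 × (2.802 / 0.77)² = 2 × 3.639² = 2 × 13.24 = 26.5.
Round up to the next whole participant.

n = 27 per group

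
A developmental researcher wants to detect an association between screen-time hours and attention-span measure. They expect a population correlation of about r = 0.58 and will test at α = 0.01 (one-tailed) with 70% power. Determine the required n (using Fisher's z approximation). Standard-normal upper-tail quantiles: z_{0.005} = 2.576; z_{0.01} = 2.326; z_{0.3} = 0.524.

n = 22

Fisher's z: C = ½·ln((1+r)/(1−r)) = ½·ln(3.7619) = 0.6625.
n = ((z_{α} + z_β)/C)² + 3.
(2.326 + 0.524) / 0.6625 = 2.850 / 0.6625 = 4.302.
n = 4.302² + 3 = 18.51 + 3 = 21.5.
Round up.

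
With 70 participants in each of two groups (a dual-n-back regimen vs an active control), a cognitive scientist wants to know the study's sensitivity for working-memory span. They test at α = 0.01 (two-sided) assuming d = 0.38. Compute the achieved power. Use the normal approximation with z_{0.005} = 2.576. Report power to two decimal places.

For two equal groups, power = Φ(d·√(n/2) − z_{α/2}).
d·√(n/2) = 0.38 × √(70/2) = 0.38 × 5.916 = 2.248.
z_β = 2.248 − 2.576 = -0.328.
Power = Φ(-0.328) = 0.371.

power ≈ 0.37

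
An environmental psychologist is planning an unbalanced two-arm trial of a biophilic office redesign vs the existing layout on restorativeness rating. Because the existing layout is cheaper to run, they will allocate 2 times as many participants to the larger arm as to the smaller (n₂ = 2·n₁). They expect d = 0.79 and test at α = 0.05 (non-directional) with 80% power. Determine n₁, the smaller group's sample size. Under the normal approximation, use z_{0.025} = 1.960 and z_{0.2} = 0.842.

With allocation ratio k = n₂/n₁ = 2, Var(x̄₁−x̄₂) = σ²(1/n₁ + 1/(k·n₁)) = σ²·(k+1)/(k·n₁).
So n₁ = (1 + 1/k)·((z_{α/2} + z_β)/d)² = 1.500 × (2.802/0.79)².
n₁ = 1.500 × 12.58 = 18.9.
Round up: n₁ = 19, giving n₂ = 2 × 19 = 38.

n₁ = 19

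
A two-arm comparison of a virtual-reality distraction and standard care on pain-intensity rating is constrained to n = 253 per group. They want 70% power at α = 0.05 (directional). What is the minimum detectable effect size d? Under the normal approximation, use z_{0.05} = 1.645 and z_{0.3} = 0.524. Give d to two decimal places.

For two independent groups of n = 253 each: d_min = (z_{α} + z_β)·√(2/n).
z-sum = 1.645 + 0.524 = 2.169.
d_min = 2.169 × √(2/253) = 2.169 × 0.0889 = 0.193.

d_min ≈ 0.19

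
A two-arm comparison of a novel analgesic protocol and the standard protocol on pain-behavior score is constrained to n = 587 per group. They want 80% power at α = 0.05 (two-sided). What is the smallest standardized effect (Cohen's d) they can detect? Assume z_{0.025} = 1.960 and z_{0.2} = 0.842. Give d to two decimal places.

For two independent groups of n = 587 each: d_min = (z_{α/2} + z_β)·√(2/n).
z-sum = 1.960 + 0.842 = 2.802.
d_min = 2.802 × √(2/587) = 2.802 × 0.0584 = 0.164.

d_min ≈ 0.16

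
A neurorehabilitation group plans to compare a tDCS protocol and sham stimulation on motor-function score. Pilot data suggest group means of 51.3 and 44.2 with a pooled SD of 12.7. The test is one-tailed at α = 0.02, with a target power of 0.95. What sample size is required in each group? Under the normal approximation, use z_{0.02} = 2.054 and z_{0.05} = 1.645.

n = 88 per group

Cohen's d = |M₁ − M₂| / SD_pooled = |51.3 − 44.2| / 12.7 = 7.1 / 12.7 = 0.559.
For two independent groups with equal n: n = 2·((z_{α} + z_β) / d)².
z_{α} + z_β = 2.054 + 1.645 = 3.699.
n = 2 × (3.699 / 0.559)² = 2 × 6.617² = 2 × 43.79 = 87.6.
Round up to the next whole participant.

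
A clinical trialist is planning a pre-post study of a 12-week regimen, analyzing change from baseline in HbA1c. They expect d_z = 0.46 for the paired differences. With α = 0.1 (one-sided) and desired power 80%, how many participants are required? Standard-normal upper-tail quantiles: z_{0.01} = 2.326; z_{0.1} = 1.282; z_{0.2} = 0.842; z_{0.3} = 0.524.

For a paired (one-sample on differences) test: n = ((z_{α} + z_β) / d)².
z_{α} + z_β = 1.282 + 0.842 = 2.124.
n = (2.124 / 0.46)² = 4.617² = 21.32.
Round up.

n = 22 pairs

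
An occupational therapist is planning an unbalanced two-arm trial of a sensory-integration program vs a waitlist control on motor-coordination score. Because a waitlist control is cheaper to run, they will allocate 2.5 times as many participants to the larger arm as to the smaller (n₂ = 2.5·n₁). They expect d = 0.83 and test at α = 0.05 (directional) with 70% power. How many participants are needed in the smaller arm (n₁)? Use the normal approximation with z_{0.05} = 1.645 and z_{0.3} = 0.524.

n₁ = 10

With allocation ratio k = n₂/n₁ = 2.5, Var(x̄₁−x̄₂) = σ²(1/n₁ + 1/(k·n₁)) = σ²·(k+1)/(k·n₁).
So n₁ = (1 + 1/k)·((z_{α} + z_β)/d)² = 1.400 × (2.169/0.83)².
n₁ = 1.400 × 6.83 = 9.6.
Round up: n₁ = 10, giving n₂ = 2.5 × 10 = 25.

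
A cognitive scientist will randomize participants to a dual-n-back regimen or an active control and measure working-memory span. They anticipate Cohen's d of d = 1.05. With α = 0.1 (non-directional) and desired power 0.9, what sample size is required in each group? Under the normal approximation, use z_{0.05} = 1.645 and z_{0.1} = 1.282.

n = 16 per group

For two independent groups with equal n: n = 2·((z_{α/2} + z_β) / d)².
z_{α/2} + z_β = 1.645 + 1.282 = 2.927.
n = 2 × (2.927 / 1.05)² = 2 × 2.788² = 2 × 7.77 = 15.5.
Round up to the next whole participant.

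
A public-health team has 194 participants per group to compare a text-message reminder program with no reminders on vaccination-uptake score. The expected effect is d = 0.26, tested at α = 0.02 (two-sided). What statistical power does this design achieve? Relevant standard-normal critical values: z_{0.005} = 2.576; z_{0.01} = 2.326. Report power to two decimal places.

For two equal groups, power = Φ(d·√(n/2) − z_{α/2}).
d·√(n/2) = 0.26 × √(194/2) = 0.26 × 9.849 = 2.561.
z_β = 2.561 − 2.326 = 0.235.
Power = Φ(0.235) = 0.593.

power ≈ 0.59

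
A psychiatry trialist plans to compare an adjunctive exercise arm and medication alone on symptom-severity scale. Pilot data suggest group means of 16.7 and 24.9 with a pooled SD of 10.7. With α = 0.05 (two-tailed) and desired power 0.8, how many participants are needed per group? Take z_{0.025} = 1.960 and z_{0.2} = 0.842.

n = 27 per group

Cohen's d = |M₁ − M₂| / SD_pooled = |16.7 − 24.9| / 10.7 = 8.2 / 10.7 = 0.766.
For two independent groups with equal n: n = 2·((z_{α/2} + z_β) / d)².
z_{α/2} + z_β = 1.960 + 0.842 = 2.802.
n = 2 × (2.802 / 0.766)² = 2 × 3.658² = 2 × 13.38 = 26.8.
Round up to the next whole participant.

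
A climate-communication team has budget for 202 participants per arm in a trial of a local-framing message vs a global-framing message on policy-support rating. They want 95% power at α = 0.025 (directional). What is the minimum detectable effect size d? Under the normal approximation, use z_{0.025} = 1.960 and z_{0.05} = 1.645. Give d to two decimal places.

For two independent groups of n = 202 each: d_min = (z_{α} + z_β)·√(2/n).
z-sum = 1.960 + 1.645 = 3.605.
d_min = 3.605 × √(2/202) = 3.605 × 0.0995 = 0.359.

d_min ≈ 0.36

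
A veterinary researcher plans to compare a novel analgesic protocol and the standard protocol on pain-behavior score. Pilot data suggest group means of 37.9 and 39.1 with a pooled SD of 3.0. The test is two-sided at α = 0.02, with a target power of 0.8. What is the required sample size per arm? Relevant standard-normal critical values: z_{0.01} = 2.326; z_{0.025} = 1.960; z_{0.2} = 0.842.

n = 126 per group

Cohen's d = |M₁ − M₂| / SD_pooled = |37.9 − 39.1| / 3.0 = 1.2 / 3.0 = 0.400.
For two independent groups with equal n: n = 2·((z_{α/2} + z_β) / d)².
z_{α/2} + z_β = 2.326 + 0.842 = 3.168.
n = 2 × (3.168 / 0.400)² = 2 × 7.920² = 2 × 62.73 = 125.5.
Round up to the next whole participant.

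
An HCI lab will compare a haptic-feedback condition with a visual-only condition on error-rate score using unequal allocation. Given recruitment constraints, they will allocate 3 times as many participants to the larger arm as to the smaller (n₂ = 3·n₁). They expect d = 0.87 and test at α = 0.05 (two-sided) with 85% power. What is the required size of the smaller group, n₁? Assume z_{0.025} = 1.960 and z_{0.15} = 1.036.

n₁ = 16

With allocation ratio k = n₂/n₁ = 3, Var(x̄₁−x̄₂) = σ²(1/n₁ + 1/(k·n₁)) = σ²·(k+1)/(k·n₁).
So n₁ = (1 + 1/k)·((z_{α/2} + z_β)/d)² = 1.333 × (2.996/0.87)².
n₁ = 1.333 × 11.86 = 15.8.
Round up: n₁ = 16, giving n₂ = 3 × 16 = 48.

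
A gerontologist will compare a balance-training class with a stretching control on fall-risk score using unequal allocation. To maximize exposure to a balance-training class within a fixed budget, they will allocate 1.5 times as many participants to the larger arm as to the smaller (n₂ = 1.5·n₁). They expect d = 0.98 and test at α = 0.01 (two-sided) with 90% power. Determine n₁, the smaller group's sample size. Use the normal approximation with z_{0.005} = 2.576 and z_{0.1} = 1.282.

With allocation ratio k = n₂/n₁ = 1.5, Var(x̄₁−x̄₂) = σ²(1/n₁ + 1/(k·n₁)) = σ²·(k+1)/(k·n₁).
So n₁ = (1 + 1/k)·((z_{α/2} + z_β)/d)² = 1.667 × (3.858/0.98)².
n₁ = 1.667 × 15.50 = 25.8.
Round up: n₁ = 26, giving n₂ = 1.5 × 26 = 39.

n₁ = 26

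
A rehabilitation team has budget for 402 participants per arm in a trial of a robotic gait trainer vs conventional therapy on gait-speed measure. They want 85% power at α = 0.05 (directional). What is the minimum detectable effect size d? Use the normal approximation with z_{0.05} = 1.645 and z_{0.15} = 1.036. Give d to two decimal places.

For two independent groups of n = 402 each: d_min = (z_{α} + z_β)·√(2/n).
z-sum = 1.645 + 1.036 = 2.681.
d_min = 2.681 × √(2/402) = 2.681 × 0.0705 = 0.189.

d_min ≈ 0.19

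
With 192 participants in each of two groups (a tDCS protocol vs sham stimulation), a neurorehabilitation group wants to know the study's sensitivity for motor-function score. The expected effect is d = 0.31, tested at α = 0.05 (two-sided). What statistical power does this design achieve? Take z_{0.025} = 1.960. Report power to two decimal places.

power ≈ 0.86

For two equal groups, power = Φ(d·√(n/2) − z_{α/2}).
d·√(n/2) = 0.31 × √(192/2) = 0.31 × 9.798 = 3.037.
z_β = 3.037 − 1.960 = 1.077.
Power = Φ(1.077) = 0.859.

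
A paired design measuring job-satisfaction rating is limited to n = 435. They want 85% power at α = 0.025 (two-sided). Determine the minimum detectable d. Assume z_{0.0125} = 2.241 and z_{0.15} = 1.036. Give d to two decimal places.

For a single sample (or paired design) of n = 435: d_min = (z_{α/2} + z_β)/√n.
z-sum = 2.241 + 1.036 = 3.277.
d_min = 3.277 / √435 = 3.277 / 20.857 = 0.157.

d_min ≈ 0.16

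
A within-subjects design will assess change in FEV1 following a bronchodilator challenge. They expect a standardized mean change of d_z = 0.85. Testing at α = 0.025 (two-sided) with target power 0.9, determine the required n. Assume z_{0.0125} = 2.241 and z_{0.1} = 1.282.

For a paired (one-sample on differences) test: n = ((z_{α/2} + z_β) / d)².
z_{α/2} + z_β = 2.241 + 1.282 = 3.523.
n = (3.523 / 0.85)² = 4.145² = 17.18.
Round up.

n = 18 pairs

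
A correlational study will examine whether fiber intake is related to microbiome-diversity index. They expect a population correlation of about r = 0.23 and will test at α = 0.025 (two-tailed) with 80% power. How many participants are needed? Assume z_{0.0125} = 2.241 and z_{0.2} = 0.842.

Fisher's z: C = ½·ln((1+r)/(1−r)) = ½·ln(1.5974) = 0.2342.
n = ((z_{α/2} + z_β)/C)² + 3.
(2.241 + 0.842) / 0.2342 = 3.083 / 0.2342 = 13.164.
n = 13.164² + 3 = 173.29 + 3 = 176.3.
Round up.

n = 177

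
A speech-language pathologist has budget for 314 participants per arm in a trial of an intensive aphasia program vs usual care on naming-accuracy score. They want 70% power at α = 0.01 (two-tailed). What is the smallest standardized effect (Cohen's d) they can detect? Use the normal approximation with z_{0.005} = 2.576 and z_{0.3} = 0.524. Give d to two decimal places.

d_min ≈ 0.25

For two independent groups of n = 314 each: d_min = (z_{α/2} + z_β)·√(2/n).
z-sum = 2.576 + 0.524 = 3.100.
d_min = 3.100 × √(2/314) = 3.100 × 0.0798 = 0.247.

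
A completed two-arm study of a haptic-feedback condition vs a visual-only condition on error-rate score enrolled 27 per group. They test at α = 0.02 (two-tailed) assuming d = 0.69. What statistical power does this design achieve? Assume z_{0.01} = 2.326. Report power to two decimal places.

power ≈ 0.58

For two equal groups, power = Φ(d·√(n/2) − z_{α/2}).
d·√(n/2) = 0.69 × √(27/2) = 0.69 × 3.674 = 2.535.
z_β = 2.535 − 2.326 = 0.209.
Power = Φ(0.209) = 0.583.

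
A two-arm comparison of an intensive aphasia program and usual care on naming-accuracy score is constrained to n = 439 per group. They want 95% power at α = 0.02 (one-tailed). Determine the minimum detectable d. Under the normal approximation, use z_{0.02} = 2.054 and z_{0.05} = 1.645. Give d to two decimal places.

d_min ≈ 0.25

For two independent groups of n = 439 each: d_min = (z_{α} + z_β)·√(2/n).
z-sum = 2.054 + 1.645 = 3.699.
d_min = 3.699 × √(2/439) = 3.699 × 0.0675 = 0.250.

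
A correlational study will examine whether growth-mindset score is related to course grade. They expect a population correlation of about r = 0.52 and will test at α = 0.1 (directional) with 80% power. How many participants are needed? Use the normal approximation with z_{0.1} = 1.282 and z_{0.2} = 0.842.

Fisher's z: C = ½·ln((1+r)/(1−r)) = ½·ln(3.1667) = 0.5763.
n = ((z_{α} + z_β)/C)² + 3.
(1.282 + 0.842) / 0.5763 = 2.124 / 0.5763 = 3.686.
n = 3.686² + 3 = 13.58 + 3 = 16.6.
Round up.

n = 17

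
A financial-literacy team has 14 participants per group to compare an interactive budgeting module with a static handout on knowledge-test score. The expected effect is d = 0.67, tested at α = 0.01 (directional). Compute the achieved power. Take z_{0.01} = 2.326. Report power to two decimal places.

For two equal groups, power = Φ(d·√(n/2) − z_{α}).
d·√(n/2) = 0.67 × √(14/2) = 0.67 × 2.646 = 1.773.
z_β = 1.773 − 2.326 = -0.553.
Power = Φ(-0.553) = 0.290.

power ≈ 0.29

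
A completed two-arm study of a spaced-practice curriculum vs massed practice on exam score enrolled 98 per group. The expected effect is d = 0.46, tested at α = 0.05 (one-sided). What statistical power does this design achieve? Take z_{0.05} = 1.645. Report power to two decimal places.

For two equal groups, power = Φ(d·√(n/2) − z_{α}).
d·√(n/2) = 0.46 × √(98/2) = 0.46 × 7.000 = 3.220.
z_β = 3.220 − 1.645 = 1.575.
Power = Φ(1.575) = 0.942.

power ≈ 0.94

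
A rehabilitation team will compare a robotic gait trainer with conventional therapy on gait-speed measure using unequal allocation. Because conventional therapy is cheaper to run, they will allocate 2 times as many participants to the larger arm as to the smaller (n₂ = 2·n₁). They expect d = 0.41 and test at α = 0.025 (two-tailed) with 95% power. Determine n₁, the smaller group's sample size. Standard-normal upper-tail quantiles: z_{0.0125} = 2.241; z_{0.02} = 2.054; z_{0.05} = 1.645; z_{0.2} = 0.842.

n₁ = 135

With allocation ratio k = n₂/n₁ = 2, Var(x̄₁−x̄₂) = σ²(1/n₁ + 1/(k·n₁)) = σ²·(k+1)/(k·n₁).
So n₁ = (1 + 1/k)·((z_{α/2} + z_β)/d)² = 1.500 × (3.886/0.41)².
n₁ = 1.500 × 89.83 = 134.8.
Round up: n₁ = 135, giving n₂ = 2 × 135 = 270.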